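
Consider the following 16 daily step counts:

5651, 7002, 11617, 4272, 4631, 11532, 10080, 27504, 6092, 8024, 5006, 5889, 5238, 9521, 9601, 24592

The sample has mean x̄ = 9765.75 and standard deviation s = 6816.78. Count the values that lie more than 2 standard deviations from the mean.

2

Cutoffs: x̄ ± 2s = [-3867.81, 23399.31].
Outside the cutoffs: 24592, 27504.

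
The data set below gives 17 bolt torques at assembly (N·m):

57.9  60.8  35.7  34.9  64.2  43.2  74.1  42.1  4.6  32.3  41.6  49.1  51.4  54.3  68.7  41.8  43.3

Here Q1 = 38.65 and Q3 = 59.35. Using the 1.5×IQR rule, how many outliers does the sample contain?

1

IQR = 20.70; fences at 38.65 − 31.05 = 7.60 and 59.35 + 31.05 = 90.40.
Outside the cutoffs: 4.6.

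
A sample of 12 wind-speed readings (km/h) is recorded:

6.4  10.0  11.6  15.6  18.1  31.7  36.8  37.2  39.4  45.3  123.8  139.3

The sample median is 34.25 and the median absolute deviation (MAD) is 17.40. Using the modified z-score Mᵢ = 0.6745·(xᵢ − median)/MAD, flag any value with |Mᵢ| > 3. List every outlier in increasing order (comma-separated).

|Mᵢ| > 3 ⇔ |xᵢ − 34.25| > 3·17.40/0.6745 = 77.39.
So outliers lie outside [-43.14, 111.64].
123.8: M = 3.47 → outlier.
139.3: M = 4.07 → outlier.

123.8, 139.3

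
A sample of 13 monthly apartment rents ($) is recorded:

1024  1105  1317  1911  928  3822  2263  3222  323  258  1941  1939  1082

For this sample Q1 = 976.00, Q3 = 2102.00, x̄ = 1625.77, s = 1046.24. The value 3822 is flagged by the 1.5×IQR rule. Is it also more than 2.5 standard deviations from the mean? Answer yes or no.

no

z = (3822 − 1625.77) / 1046.24 = 2.10.
|z| = 2.10 ≤ 2.5.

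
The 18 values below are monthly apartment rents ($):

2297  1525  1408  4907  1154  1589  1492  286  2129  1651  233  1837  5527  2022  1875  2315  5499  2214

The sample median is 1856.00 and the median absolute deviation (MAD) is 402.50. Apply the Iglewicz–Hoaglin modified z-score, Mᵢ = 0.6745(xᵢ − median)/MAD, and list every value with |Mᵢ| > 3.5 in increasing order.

|Mᵢ| > 3.5 ⇔ |xᵢ − 1856.00| > 3.5·402.50/0.6745 = 2088.58.
So outliers lie outside [-232.58, 3944.58].
4907: M = 5.11 → outlier.
5499: M = 6.10 → outlier.
5527: M = 6.15 → outlier.

4907, 5499, 5527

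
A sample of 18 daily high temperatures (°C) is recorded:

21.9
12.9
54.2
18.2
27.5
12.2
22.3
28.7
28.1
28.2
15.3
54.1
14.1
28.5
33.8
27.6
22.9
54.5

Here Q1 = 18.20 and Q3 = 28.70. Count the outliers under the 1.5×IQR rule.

3

IQR = 10.50; fences at 18.20 − 15.75 = 2.45 and 28.70 + 15.75 = 44.45.
Outside the cutoffs: 54.1, 54.2, 54.5.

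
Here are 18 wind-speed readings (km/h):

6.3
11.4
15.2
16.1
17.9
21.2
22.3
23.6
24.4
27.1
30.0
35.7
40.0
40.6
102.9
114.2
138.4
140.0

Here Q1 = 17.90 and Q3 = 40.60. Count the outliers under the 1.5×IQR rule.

4

IQR = 22.70; fences at 17.90 − 34.05 = -16.15 and 40.60 + 34.05 = 74.65.
Outside the cutoffs: 102.9, 114.2, 138.4, 140.0.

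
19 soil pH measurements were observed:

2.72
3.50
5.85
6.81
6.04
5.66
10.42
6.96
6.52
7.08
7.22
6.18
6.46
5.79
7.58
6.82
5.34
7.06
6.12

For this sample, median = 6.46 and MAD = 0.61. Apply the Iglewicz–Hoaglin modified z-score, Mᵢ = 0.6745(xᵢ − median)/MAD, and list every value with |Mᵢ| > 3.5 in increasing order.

|Mᵢ| > 3.5 ⇔ |xᵢ − 6.46| > 3.5·0.61/0.6745 = 3.17.
So outliers lie outside [3.29, 9.63].
2.72: M = -4.14 → outlier.
10.42: M = 4.38 → outlier.

2.72, 10.42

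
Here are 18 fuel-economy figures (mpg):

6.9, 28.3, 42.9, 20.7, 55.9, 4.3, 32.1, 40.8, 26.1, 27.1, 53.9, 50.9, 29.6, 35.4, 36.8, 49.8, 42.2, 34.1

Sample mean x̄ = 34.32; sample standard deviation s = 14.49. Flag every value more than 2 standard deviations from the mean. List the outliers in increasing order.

Cutoffs at x̄ ± 2s: 34.32 ± 2·14.49 = [5.34, 63.30].
4.3: z = -2.07, |z| > 2 → outlier.
Every other value lies within [5.34, 63.30].

4.3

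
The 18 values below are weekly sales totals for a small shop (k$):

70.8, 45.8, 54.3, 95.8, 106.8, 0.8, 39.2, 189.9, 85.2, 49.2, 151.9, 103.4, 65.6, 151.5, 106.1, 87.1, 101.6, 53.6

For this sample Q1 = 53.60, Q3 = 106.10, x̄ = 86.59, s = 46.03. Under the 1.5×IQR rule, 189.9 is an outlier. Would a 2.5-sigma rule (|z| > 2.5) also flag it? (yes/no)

z = (189.9 − 86.59) / 46.03 = 2.24.
|z| = 2.24 ≤ 2.5.

no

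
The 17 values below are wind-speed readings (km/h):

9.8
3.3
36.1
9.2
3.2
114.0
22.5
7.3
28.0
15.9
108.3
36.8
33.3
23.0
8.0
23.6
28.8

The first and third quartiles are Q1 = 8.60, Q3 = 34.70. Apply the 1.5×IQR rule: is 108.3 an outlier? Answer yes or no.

yes

IQR = Q3 − Q1 = 34.70 − 8.60 = 26.10.
Lower fence = Q1 − 1.5·IQR = 8.60 − 39.15 = -30.55.
Upper fence = Q3 + 1.5·IQR = 34.70 + 39.15 = 73.85.
108.3 lies above the upper fence.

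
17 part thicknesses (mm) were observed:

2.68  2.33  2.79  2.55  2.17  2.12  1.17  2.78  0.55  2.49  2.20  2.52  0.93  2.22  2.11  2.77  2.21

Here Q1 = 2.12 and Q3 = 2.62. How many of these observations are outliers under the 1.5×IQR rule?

3

IQR = 0.50; fences at 2.12 − 0.75 = 1.37 and 2.62 + 0.75 = 3.37.
Outside the cutoffs: 0.55, 0.93, 1.17.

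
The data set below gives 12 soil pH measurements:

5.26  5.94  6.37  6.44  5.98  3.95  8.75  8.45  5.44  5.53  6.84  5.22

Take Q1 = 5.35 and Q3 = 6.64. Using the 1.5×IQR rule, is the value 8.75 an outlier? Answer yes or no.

IQR = Q3 − Q1 = 6.64 − 5.35 = 1.29.
Lower fence = Q1 − 1.5·IQR = 5.35 − 1.935 = 3.415.
Upper fence = Q3 + 1.5·IQR = 6.64 + 1.935 = 8.575.
8.75 lies above the upper fence.

yes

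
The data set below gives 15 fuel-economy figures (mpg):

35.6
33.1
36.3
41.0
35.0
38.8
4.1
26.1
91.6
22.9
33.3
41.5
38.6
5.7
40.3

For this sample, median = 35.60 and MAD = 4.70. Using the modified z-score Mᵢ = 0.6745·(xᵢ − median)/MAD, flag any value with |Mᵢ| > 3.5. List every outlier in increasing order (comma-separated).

4.1, 5.7, 91.6

|Mᵢ| > 3.5 ⇔ |xᵢ − 35.60| > 3.5·4.70/0.6745 = 24.39.
So outliers lie outside [11.21, 59.99].
4.1: M = -4.52 → outlier.
5.7: M = -4.29 → outlier.
91.6: M = 8.04 → outlier.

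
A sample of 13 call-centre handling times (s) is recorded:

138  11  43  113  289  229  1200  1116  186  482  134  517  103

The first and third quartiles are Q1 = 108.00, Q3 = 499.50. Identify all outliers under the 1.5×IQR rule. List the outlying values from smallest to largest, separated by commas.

1116, 1200

IQR = Q3 − Q1 = 499.50 − 108.00 = 391.50.
Lower fence = Q1 − 1.5·IQR = 108.00 − 587.25 = -479.25.
Upper fence = Q3 + 1.5·IQR = 499.50 + 587.25 = 1086.75.
1116 > 1086.75 → outlier.
1200 > 1086.75 → outlier.
All remaining values lie within [-479.25, 1086.75].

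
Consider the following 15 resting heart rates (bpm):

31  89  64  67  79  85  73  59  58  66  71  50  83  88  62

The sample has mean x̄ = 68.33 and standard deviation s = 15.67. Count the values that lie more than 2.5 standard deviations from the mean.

0

Cutoffs: x̄ ± 2.5s = [29.155, 107.505].
Every value lies within the cutoffs.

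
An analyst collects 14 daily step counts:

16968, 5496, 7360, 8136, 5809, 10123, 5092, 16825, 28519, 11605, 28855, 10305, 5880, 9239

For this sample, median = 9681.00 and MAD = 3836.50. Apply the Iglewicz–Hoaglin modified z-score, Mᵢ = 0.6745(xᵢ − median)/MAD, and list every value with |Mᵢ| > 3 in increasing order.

28519, 28855

|Mᵢ| > 3 ⇔ |xᵢ − 9681.00| > 3·3836.50/0.6745 = 17063.75.
So outliers lie outside [-7382.75, 26744.75].
28519: M = 3.31 → outlier.
28855: M = 3.37 → outlier.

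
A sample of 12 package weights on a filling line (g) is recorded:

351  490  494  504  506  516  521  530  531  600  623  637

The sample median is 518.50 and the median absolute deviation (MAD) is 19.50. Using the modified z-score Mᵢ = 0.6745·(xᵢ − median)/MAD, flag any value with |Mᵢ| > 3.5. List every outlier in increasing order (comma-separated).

|Mᵢ| > 3.5 ⇔ |xᵢ − 518.50| > 3.5·19.50/0.6745 = 101.19.
So outliers lie outside [417.31, 619.69].
351: M = -5.79 → outlier.
623: M = 3.61 → outlier.
637: M = 4.10 → outlier.

351, 623, 637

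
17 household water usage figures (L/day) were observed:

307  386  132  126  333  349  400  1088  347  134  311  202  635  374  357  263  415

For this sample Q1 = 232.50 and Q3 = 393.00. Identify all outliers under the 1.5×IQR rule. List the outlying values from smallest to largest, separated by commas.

IQR = Q3 − Q1 = 393.00 − 232.50 = 160.50.
Lower fence = Q1 − 1.5·IQR = 232.50 − 240.75 = -8.25.
Upper fence = Q3 + 1.5·IQR = 393.00 + 240.75 = 633.75.
635 > 633.75 → outlier.
1088 > 633.75 → outlier.
All remaining values lie within [-8.25, 633.75].

635, 1088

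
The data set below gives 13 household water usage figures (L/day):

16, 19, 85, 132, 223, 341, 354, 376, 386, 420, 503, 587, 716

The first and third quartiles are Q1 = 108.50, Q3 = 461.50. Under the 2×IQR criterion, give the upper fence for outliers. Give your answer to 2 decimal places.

IQR = Q3 − Q1 = 461.50 − 108.50 = 353.00.
Lower fence = Q1 − 2·IQR = 108.50 − 706.00 = -597.50.
Upper fence = Q3 + 2·IQR = 461.50 + 706.00 = 1167.50.

1167.50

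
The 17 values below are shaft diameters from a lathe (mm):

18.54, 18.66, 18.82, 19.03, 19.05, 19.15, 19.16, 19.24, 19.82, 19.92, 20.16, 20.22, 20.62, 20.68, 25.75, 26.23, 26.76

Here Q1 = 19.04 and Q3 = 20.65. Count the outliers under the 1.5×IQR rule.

3

IQR = 1.61; fences at 19.04 − 2.415 = 16.625 and 20.65 + 2.415 = 23.065.
Outside the cutoffs: 25.75, 26.23, 26.76.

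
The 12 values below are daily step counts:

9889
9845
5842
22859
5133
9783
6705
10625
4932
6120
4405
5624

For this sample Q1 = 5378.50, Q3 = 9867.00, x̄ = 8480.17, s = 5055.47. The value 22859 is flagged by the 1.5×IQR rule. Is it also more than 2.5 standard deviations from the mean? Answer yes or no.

yes

z = (22859 − 8480.17) / 5055.47 = 2.84.
|z| = 2.84 > 2.5.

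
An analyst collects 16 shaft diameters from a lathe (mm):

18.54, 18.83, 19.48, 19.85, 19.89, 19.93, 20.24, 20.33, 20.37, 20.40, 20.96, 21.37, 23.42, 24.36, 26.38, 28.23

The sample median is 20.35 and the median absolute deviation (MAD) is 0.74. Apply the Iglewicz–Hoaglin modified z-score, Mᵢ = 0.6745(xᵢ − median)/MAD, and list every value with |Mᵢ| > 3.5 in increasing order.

24.36, 26.38, 28.23

|Mᵢ| > 3.5 ⇔ |xᵢ − 20.35| > 3.5·0.74/0.6745 = 3.84.
So outliers lie outside [16.51, 24.19].
24.36: M = 3.66 → outlier.
26.38: M = 5.50 → outlier.
28.23: M = 7.18 → outlier.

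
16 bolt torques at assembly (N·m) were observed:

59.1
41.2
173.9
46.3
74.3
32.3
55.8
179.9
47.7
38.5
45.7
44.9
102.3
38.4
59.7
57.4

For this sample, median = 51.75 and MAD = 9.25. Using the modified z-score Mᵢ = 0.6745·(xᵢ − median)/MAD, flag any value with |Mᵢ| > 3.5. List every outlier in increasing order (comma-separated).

|Mᵢ| > 3.5 ⇔ |xᵢ − 51.75| > 3.5·9.25/0.6745 = 48.00.
So outliers lie outside [3.75, 99.75].
102.3: M = 3.69 → outlier.
173.9: M = 8.91 → outlier.
179.9: M = 9.34 → outlier.

102.3, 173.9, 179.9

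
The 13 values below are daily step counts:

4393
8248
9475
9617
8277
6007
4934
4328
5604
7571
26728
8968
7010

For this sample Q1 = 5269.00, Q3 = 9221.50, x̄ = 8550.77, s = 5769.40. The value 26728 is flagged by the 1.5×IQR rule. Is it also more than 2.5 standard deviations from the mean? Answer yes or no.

z = (26728 − 8550.77) / 5769.40 = 3.15.
|z| = 3.15 > 2.5.

yes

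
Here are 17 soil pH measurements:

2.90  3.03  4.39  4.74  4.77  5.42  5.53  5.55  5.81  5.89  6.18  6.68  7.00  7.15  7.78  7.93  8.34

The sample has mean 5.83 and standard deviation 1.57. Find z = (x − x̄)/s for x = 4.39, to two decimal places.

-0.92

z = (4.39 − 5.83) / 1.57 = -0.92.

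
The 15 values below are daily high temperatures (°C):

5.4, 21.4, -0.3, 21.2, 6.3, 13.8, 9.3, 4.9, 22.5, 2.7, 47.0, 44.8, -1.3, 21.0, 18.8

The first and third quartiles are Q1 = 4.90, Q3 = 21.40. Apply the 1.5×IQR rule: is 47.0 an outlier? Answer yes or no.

IQR = Q3 − Q1 = 21.40 − 4.90 = 16.50.
Lower fence = Q1 − 1.5·IQR = 4.90 − 24.75 = -19.85.
Upper fence = Q3 + 1.5·IQR = 21.40 + 24.75 = 46.15.
47.0 lies above the upper fence.

yes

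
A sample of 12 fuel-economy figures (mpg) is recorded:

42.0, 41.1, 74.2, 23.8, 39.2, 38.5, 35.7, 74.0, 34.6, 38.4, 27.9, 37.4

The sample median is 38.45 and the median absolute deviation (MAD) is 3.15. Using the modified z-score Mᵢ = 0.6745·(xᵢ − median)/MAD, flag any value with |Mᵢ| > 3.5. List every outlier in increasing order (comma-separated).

|Mᵢ| > 3.5 ⇔ |xᵢ − 38.45| > 3.5·3.15/0.6745 = 16.35.
So outliers lie outside [22.10, 54.80].
74.0: M = 7.61 → outlier.
74.2: M = 7.66 → outlier.

74.0, 74.2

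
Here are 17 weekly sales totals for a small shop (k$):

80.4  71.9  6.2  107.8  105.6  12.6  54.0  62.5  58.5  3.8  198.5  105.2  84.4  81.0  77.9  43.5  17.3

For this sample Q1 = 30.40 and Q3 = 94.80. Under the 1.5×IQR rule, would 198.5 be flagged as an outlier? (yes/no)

IQR = Q3 − Q1 = 94.80 − 30.40 = 64.40.
Lower fence = Q1 − 1.5·IQR = 30.40 − 96.60 = -66.20.
Upper fence = Q3 + 1.5·IQR = 94.80 + 96.60 = 191.40.
198.5 lies above the upper fence.

yes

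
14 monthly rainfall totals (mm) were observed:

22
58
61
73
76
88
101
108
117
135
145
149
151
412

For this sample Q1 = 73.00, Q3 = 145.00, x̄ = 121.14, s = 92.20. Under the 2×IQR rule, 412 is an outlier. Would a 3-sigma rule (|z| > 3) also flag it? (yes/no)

z = (412 − 121.14) / 92.20 = 3.15.
|z| = 3.15 > 3.

yes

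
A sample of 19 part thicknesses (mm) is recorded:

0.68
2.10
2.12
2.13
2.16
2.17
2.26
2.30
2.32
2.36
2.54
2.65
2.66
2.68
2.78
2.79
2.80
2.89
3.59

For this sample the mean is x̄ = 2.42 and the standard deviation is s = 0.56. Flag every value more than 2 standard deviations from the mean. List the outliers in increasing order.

0.68, 3.59

Cutoffs at x̄ ± 2s: 2.42 ± 2·0.56 = [1.30, 3.54].
0.68: z = -3.11, |z| > 2 → outlier.
3.59: z = 2.09, |z| > 2 → outlier.
Every other value lies within [1.30, 3.54].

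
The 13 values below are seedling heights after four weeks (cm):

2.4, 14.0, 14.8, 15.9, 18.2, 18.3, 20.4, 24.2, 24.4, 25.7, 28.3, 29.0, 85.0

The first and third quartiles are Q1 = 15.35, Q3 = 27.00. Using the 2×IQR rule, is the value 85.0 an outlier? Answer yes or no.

yes

IQR = Q3 − Q1 = 27.00 − 15.35 = 11.65.
Lower fence = Q1 − 2·IQR = 15.35 − 23.30 = -7.95.
Upper fence = Q3 + 2·IQR = 27.00 + 23.30 = 50.30.
85.0 lies above the upper fence.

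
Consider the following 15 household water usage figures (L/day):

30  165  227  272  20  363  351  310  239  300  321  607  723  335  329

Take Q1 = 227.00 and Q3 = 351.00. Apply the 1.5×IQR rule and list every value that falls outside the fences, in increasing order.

20, 30, 607, 723

IQR = Q3 − Q1 = 351.00 − 227.00 = 124.00.
Lower fence = Q1 − 1.5·IQR = 227.00 − 186.00 = 41.00.
Upper fence = Q3 + 1.5·IQR = 351.00 + 186.00 = 537.00.
20 < 41.00 → outlier.
30 < 41.00 → outlier.
607 > 537.00 → outlier.
723 > 537.00 → outlier.
All remaining values lie within [41.00, 537.00].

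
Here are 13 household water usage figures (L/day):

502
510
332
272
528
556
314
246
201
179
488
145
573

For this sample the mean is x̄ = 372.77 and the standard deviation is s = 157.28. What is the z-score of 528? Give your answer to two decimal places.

0.99

z = (528 − 372.77) / 157.28 = 0.99.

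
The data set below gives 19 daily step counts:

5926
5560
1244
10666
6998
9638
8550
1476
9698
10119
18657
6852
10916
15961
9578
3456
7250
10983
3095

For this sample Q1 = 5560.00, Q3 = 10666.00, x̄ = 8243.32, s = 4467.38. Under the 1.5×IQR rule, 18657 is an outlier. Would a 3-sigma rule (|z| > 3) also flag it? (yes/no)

no

z = (18657 − 8243.32) / 4467.38 = 2.33.
|z| = 2.33 ≤ 3.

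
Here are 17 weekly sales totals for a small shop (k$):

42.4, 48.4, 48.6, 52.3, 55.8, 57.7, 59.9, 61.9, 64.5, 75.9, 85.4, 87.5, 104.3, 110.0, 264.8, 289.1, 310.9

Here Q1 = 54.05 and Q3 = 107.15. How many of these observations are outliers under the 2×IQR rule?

3

IQR = 53.10; fences at 54.05 − 106.20 = -52.15 and 107.15 + 106.20 = 213.35.
Outside the cutoffs: 264.8, 289.1, 310.9.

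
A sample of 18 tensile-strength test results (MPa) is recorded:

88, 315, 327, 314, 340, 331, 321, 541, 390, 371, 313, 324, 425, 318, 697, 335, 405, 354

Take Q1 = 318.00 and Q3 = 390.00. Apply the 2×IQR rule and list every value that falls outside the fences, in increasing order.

88, 541, 697

IQR = Q3 − Q1 = 390.00 − 318.00 = 72.00.
Lower fence = Q1 − 2·IQR = 318.00 − 144.00 = 174.00.
Upper fence = Q3 + 2·IQR = 390.00 + 144.00 = 534.00.
88 < 174.00 → outlier.
541 > 534.00 → outlier.
697 > 534.00 → outlier.
All remaining values lie within [174.00, 534.00].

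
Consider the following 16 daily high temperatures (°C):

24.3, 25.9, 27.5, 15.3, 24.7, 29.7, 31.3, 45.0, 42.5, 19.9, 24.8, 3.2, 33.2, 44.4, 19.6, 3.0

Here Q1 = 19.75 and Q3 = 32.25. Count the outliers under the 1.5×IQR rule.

IQR = 12.50; fences at 19.75 − 18.75 = 1.00 and 32.25 + 18.75 = 51.00.
Every value lies within the cutoffs.

0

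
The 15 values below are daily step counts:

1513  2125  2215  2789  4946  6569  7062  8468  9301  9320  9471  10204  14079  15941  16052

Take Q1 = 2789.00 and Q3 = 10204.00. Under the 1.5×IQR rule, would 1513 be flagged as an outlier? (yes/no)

IQR = Q3 − Q1 = 10204.00 − 2789.00 = 7415.00.
Lower fence = Q1 − 1.5·IQR = 2789.00 − 11122.50 = -8333.50.
Upper fence = Q3 + 1.5·IQR = 10204.00 + 11122.50 = 21326.50.
1513 lies within [-8333.50, 21326.50].

no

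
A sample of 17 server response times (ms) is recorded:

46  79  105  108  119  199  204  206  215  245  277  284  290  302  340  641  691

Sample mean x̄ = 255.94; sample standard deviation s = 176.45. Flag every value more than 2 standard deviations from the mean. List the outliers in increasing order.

641, 691

Cutoffs at x̄ ± 2s: 255.94 ± 2·176.45 = [-96.96, 608.84].
641: z = 2.18, |z| > 2 → outlier.
691: z = 2.47, |z| > 2 → outlier.
Every other value lies within [-96.96, 608.84].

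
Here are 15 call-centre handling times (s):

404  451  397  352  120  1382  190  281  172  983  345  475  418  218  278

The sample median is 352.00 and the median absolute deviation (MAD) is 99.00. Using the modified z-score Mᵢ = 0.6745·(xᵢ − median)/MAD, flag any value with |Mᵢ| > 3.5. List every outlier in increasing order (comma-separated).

|Mᵢ| > 3.5 ⇔ |xᵢ − 352.00| > 3.5·99.00/0.6745 = 513.71.
So outliers lie outside [-161.71, 865.71].
983: M = 4.30 → outlier.
1382: M = 7.02 → outlier.

983, 1382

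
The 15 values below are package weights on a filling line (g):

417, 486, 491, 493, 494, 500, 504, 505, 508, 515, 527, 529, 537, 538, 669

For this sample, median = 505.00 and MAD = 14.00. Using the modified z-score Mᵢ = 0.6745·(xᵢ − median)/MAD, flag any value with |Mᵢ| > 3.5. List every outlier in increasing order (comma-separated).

|Mᵢ| > 3.5 ⇔ |xᵢ − 505.00| > 3.5·14.00/0.6745 = 72.65.
So outliers lie outside [432.35, 577.65].
417: M = -4.24 → outlier.
669: M = 7.90 → outlier.

417, 669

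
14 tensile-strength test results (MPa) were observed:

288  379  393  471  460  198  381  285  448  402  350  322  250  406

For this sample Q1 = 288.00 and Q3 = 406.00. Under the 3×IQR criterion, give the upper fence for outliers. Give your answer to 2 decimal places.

760.00

IQR = Q3 − Q1 = 406.00 − 288.00 = 118.00.
Lower fence = Q1 − 3·IQR = 288.00 − 354.00 = -66.00.
Upper fence = Q3 + 3·IQR = 406.00 + 354.00 = 760.00.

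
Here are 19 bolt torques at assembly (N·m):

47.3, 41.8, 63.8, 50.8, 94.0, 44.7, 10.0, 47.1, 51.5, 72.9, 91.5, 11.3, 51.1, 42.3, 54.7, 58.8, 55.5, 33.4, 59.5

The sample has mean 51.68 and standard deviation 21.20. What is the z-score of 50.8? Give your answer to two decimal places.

z = (50.8 − 51.68) / 21.20 = -0.04.

-0.04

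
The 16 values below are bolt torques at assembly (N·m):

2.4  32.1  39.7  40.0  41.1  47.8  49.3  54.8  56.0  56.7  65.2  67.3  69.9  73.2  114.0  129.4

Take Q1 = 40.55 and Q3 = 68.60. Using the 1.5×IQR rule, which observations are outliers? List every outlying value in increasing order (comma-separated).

114.0, 129.4

IQR = Q3 − Q1 = 68.60 − 40.55 = 28.05.
Lower fence = Q1 − 1.5·IQR = 40.55 − 42.075 = -1.525.
Upper fence = Q3 + 1.5·IQR = 68.60 + 42.075 = 110.675.
114.0 > 110.675 → outlier.
129.4 > 110.675 → outlier.
All remaining values lie within [-1.525, 110.675].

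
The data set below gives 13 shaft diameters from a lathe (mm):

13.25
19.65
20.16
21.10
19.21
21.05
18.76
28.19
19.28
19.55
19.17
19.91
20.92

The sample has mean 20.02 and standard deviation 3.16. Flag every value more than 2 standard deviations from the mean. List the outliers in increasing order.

13.25, 28.19

Cutoffs at x̄ ± 2s: 20.02 ± 2·3.16 = [13.70, 26.34].
13.25: z = -2.14, |z| > 2 → outlier.
28.19: z = 2.59, |z| > 2 → outlier.
Every other value lies within [13.70, 26.34].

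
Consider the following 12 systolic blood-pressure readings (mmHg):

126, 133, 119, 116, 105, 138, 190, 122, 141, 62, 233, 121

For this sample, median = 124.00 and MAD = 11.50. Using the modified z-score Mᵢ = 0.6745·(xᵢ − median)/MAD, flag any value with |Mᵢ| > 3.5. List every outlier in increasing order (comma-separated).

62, 190, 233

|Mᵢ| > 3.5 ⇔ |xᵢ − 124.00| > 3.5·11.50/0.6745 = 59.67.
So outliers lie outside [64.33, 183.67].
62: M = -3.64 → outlier.
190: M = 3.87 → outlier.
233: M = 6.39 → outlier.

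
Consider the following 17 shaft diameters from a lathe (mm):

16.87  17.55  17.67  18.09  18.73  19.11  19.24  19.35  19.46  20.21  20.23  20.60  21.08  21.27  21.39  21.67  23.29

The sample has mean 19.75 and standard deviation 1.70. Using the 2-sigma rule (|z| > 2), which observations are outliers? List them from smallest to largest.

23.29

Cutoffs at x̄ ± 2s: 19.75 ± 2·1.70 = [16.35, 23.15].
23.29: z = 2.08, |z| > 2 → outlier.
Every other value lies within [16.35, 23.15].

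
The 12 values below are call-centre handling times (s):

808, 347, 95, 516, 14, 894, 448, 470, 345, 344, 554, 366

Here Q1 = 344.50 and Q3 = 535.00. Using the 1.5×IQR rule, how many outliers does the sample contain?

2

IQR = 190.50; fences at 344.50 − 285.75 = 58.75 and 535.00 + 285.75 = 820.75.
Outside the cutoffs: 14, 894.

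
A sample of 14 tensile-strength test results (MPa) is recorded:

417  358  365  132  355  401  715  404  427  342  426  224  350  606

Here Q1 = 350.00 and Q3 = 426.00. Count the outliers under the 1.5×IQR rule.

IQR = 76.00; fences at 350.00 − 114.00 = 236.00 and 426.00 + 114.00 = 540.00.
Outside the cutoffs: 132, 224, 606, 715.

4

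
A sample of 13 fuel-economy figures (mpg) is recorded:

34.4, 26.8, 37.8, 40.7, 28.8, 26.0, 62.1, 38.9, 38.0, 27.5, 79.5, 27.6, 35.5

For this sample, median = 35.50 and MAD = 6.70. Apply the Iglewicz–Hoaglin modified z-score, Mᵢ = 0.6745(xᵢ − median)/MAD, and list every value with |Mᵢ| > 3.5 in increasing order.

|Mᵢ| > 3.5 ⇔ |xᵢ − 35.50| > 3.5·6.70/0.6745 = 34.77.
So outliers lie outside [0.73, 70.27].
79.5: M = 4.43 → outlier.

79.5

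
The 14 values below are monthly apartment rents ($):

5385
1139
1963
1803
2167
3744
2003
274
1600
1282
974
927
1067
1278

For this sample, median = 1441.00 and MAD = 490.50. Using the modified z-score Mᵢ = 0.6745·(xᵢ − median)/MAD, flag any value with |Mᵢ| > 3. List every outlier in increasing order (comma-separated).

|Mᵢ| > 3 ⇔ |xᵢ − 1441.00| > 3·490.50/0.6745 = 2181.62.
So outliers lie outside [-740.62, 3622.62].
3744: M = 3.17 → outlier.
5385: M = 5.42 → outlier.

3744, 5385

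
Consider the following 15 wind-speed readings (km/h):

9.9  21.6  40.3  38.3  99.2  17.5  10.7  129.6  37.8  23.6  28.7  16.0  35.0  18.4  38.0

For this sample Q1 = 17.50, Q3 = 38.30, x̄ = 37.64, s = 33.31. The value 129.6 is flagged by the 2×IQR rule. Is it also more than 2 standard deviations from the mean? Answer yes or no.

z = (129.6 − 37.64) / 33.31 = 2.76.
|z| = 2.76 > 2.

yes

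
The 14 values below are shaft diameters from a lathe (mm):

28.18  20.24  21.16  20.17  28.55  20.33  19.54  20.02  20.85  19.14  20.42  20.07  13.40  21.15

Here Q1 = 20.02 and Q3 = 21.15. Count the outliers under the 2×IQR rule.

3

IQR = 1.13; fences at 20.02 − 2.26 = 17.76 and 21.15 + 2.26 = 23.41.
Outside the cutoffs: 13.40, 28.18, 28.55.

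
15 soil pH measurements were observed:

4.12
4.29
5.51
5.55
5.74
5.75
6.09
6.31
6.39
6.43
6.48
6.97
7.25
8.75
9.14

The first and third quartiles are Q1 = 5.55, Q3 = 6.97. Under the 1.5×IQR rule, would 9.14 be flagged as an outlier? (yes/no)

yes

IQR = Q3 − Q1 = 6.97 − 5.55 = 1.42.
Lower fence = Q1 − 1.5·IQR = 5.55 − 2.13 = 3.42.
Upper fence = Q3 + 1.5·IQR = 6.97 + 2.13 = 9.10.
9.14 lies above the upper fence.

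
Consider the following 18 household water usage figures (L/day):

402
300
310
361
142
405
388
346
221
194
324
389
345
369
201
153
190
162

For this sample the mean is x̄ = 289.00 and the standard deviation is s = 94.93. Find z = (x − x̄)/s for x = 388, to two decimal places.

z = (388 − 289.00) / 94.93 = 1.04.

1.04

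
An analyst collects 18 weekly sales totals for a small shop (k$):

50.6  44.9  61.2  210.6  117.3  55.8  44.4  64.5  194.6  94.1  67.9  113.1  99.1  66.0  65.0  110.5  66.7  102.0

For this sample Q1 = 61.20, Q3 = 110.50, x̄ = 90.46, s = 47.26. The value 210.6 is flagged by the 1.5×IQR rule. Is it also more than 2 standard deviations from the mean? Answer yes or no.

z = (210.6 − 90.46) / 47.26 = 2.54.
|z| = 2.54 > 2.

yes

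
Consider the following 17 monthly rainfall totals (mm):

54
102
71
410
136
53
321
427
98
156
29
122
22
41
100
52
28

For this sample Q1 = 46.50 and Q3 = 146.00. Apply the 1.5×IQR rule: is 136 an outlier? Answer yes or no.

IQR = Q3 − Q1 = 146.00 − 46.50 = 99.50.
Lower fence = Q1 − 1.5·IQR = 46.50 − 149.25 = -102.75.
Upper fence = Q3 + 1.5·IQR = 146.00 + 149.25 = 295.25.
136 lies within [-102.75, 295.25].

no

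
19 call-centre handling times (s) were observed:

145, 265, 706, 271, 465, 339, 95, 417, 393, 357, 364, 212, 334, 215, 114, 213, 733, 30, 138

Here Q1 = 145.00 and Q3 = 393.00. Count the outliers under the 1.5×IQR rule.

IQR = 248.00; fences at 145.00 − 372.00 = -227.00 and 393.00 + 372.00 = 765.00.
Every value lies within the cutoffs.

0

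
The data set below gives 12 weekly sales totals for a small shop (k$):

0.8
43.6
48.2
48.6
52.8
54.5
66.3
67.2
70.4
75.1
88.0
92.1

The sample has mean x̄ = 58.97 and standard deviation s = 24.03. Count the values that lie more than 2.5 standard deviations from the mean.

0

Cutoffs: x̄ ± 2.5s = [-1.105, 119.045].
Every value lies within the cutoffs.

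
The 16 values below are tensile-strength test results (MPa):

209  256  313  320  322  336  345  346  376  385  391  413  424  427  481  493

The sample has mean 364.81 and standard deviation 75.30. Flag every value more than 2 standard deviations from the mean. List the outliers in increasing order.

Cutoffs at x̄ ± 2s: 364.81 ± 2·75.30 = [214.21, 515.41].
209: z = -2.07, |z| > 2 → outlier.
Every other value lies within [214.21, 515.41].

209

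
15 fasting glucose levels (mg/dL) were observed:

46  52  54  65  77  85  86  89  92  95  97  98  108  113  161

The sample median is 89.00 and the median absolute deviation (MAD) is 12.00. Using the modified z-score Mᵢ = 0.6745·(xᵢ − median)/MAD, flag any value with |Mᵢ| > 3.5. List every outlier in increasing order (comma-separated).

161

|Mᵢ| > 3.5 ⇔ |xᵢ − 89.00| > 3.5·12.00/0.6745 = 62.27.
So outliers lie outside [26.73, 151.27].
161: M = 4.05 → outlier.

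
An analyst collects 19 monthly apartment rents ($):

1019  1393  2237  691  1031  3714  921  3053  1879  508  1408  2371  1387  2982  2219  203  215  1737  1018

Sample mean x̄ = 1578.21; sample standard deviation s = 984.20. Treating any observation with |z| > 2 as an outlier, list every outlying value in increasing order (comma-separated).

3714

Cutoffs at x̄ ± 2s: 1578.21 ± 2·984.20 = [-390.19, 3546.61].
3714: z = 2.17, |z| > 2 → outlier.
Every other value lies within [-390.19, 3546.61].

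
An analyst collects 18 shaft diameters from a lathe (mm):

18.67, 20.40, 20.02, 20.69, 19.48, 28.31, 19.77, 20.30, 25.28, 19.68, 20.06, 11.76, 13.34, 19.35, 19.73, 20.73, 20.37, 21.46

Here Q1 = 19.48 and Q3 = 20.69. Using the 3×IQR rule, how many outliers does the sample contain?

4

IQR = 1.21; fences at 19.48 − 3.63 = 15.85 and 20.69 + 3.63 = 24.32.
Outside the cutoffs: 11.76, 13.34, 25.28, 28.31.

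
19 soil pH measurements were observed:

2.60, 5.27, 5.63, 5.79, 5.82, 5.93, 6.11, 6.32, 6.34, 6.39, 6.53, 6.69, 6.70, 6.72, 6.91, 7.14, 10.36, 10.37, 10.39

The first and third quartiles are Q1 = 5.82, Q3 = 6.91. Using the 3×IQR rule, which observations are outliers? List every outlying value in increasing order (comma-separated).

10.36, 10.37, 10.39

IQR = Q3 − Q1 = 6.91 − 5.82 = 1.09.
Lower fence = Q1 − 3·IQR = 5.82 − 3.27 = 2.55.
Upper fence = Q3 + 3·IQR = 6.91 + 3.27 = 10.18.
10.36 > 10.18 → outlier.
10.37 > 10.18 → outlier.
10.39 > 10.18 → outlier.
All remaining values lie within [2.55, 10.18].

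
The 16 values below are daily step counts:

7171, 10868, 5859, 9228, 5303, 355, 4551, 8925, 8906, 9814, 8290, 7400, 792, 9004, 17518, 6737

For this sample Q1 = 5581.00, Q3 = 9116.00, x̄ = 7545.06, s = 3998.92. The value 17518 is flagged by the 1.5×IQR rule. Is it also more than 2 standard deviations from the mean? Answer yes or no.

yes

z = (17518 − 7545.06) / 3998.92 = 2.49.
|z| = 2.49 > 2.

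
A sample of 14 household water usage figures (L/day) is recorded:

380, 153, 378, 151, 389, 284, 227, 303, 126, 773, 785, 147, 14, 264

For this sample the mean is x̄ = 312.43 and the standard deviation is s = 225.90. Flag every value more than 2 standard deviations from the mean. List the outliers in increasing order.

773, 785

Cutoffs at x̄ ± 2s: 312.43 ± 2·225.90 = [-139.37, 764.23].
773: z = 2.04, |z| > 2 → outlier.
785: z = 2.09, |z| > 2 → outlier.
Every other value lies within [-139.37, 764.23].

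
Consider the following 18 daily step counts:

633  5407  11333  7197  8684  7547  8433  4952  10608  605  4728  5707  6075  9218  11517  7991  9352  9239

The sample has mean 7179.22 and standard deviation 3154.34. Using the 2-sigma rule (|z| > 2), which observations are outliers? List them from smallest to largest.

605, 633

Cutoffs at x̄ ± 2s: 7179.22 ± 2·3154.34 = [870.54, 13487.90].
605: z = -2.08, |z| > 2 → outlier.
633: z = -2.08, |z| > 2 → outlier.
Every other value lies within [870.54, 13487.90].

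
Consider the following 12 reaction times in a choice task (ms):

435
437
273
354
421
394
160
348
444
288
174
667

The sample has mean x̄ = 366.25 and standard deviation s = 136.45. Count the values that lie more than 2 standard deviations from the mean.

1

Cutoffs: x̄ ± 2s = [93.35, 639.15].
Outside the cutoffs: 667.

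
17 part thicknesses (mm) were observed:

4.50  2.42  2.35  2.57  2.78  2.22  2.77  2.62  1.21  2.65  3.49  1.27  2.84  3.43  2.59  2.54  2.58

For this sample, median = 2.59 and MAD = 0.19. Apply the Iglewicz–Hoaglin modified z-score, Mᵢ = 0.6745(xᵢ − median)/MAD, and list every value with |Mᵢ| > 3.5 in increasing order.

1.21, 1.27, 4.50

|Mᵢ| > 3.5 ⇔ |xᵢ − 2.59| > 3.5·0.19/0.6745 = 0.99.
So outliers lie outside [1.60, 3.58].
1.21: M = -4.90 → outlier.
1.27: M = -4.69 → outlier.
4.50: M = 6.78 → outlier.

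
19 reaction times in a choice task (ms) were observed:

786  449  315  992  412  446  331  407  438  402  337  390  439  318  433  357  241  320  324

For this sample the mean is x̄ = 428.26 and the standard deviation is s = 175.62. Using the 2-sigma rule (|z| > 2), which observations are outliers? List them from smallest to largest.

Cutoffs at x̄ ± 2s: 428.26 ± 2·175.62 = [77.02, 779.50].
786: z = 2.04, |z| > 2 → outlier.
992: z = 3.21, |z| > 2 → outlier.
Every other value lies within [77.02, 779.50].

786, 992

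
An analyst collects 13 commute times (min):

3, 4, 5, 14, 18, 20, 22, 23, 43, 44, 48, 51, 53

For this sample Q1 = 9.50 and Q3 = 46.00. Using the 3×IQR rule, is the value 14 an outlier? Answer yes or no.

no

IQR = Q3 − Q1 = 46.00 − 9.50 = 36.50.
Lower fence = Q1 − 3·IQR = 9.50 − 109.50 = -100.00.
Upper fence = Q3 + 3·IQR = 46.00 + 109.50 = 155.50.
14 lies within [-100.00, 155.50].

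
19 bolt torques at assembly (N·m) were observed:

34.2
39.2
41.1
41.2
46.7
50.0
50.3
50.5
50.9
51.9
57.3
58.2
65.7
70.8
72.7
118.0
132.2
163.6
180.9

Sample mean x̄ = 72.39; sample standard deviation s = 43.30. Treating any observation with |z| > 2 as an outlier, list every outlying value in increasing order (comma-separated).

Cutoffs at x̄ ± 2s: 72.39 ± 2·43.30 = [-14.21, 158.99].
163.6: z = 2.11, |z| > 2 → outlier.
180.9: z = 2.51, |z| > 2 → outlier.
Every other value lies within [-14.21, 158.99].

163.6, 180.9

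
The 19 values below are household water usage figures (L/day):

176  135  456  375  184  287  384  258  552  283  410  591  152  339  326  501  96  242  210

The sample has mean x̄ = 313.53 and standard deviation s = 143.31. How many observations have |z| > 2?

0

Cutoffs: x̄ ± 2s = [26.91, 600.15].
Every value lies within the cutoffs.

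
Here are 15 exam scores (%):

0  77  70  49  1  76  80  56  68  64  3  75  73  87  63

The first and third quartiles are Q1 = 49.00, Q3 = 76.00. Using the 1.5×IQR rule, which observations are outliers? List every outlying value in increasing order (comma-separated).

0, 1, 3

IQR = Q3 − Q1 = 76.00 − 49.00 = 27.00.
Lower fence = Q1 − 1.5·IQR = 49.00 − 40.50 = 8.50.
Upper fence = Q3 + 1.5·IQR = 76.00 + 40.50 = 116.50.
0 < 8.50 → outlier.
1 < 8.50 → outlier.
3 < 8.50 → outlier.
All remaining values lie within [8.50, 116.50].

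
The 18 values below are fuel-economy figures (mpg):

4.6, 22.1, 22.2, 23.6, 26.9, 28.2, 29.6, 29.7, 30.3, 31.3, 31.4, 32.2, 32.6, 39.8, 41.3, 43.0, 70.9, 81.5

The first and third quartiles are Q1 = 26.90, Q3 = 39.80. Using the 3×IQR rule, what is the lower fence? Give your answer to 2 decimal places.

IQR = Q3 − Q1 = 39.80 − 26.90 = 12.90.
Lower fence = Q1 − 3·IQR = 26.90 − 38.70 = -11.80.
Upper fence = Q3 + 3·IQR = 39.80 + 38.70 = 78.50.

-11.80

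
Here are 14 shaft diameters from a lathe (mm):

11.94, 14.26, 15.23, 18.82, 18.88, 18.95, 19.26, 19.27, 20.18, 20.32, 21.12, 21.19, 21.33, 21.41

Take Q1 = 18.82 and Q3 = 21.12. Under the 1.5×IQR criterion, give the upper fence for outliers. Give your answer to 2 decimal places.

IQR = Q3 − Q1 = 21.12 − 18.82 = 2.30.
Lower fence = Q1 − 1.5·IQR = 18.82 − 3.45 = 15.37.
Upper fence = Q3 + 1.5·IQR = 21.12 + 3.45 = 24.57.

24.57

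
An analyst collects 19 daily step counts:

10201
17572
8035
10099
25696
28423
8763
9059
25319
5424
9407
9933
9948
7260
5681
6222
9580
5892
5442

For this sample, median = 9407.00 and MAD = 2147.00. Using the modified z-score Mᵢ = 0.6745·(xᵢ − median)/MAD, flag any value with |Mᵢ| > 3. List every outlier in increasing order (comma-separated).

25319, 25696, 28423

|Mᵢ| > 3 ⇔ |xᵢ − 9407.00| > 3·2147.00/0.6745 = 9549.30.
So outliers lie outside [-142.30, 18956.30].
25319: M = 5.00 → outlier.
25696: M = 5.12 → outlier.
28423: M = 5.97 → outlier.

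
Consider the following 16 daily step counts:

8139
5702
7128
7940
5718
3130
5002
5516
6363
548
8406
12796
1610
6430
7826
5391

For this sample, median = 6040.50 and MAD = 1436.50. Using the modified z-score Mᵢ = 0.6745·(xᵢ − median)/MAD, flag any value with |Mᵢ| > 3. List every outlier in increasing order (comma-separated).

12796

|Mᵢ| > 3 ⇔ |xᵢ − 6040.50| > 3·1436.50/0.6745 = 6389.18.
So outliers lie outside [-348.68, 12429.68].
12796: M = 3.17 → outlier.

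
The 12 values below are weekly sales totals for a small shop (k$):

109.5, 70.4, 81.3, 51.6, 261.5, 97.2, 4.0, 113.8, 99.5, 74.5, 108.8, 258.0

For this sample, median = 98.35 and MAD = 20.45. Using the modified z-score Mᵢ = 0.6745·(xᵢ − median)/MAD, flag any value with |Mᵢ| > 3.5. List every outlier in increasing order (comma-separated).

|Mᵢ| > 3.5 ⇔ |xᵢ − 98.35| > 3.5·20.45/0.6745 = 106.12.
So outliers lie outside [-7.77, 204.47].
258.0: M = 5.27 → outlier.
261.5: M = 5.38 → outlier.

258.0, 261.5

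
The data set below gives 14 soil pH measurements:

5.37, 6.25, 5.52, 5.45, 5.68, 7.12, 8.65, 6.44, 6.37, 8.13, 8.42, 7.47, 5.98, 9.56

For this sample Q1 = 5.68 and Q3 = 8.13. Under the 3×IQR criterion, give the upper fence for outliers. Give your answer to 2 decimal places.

IQR = Q3 − Q1 = 8.13 − 5.68 = 2.45.
Lower fence = Q1 − 3·IQR = 5.68 − 7.35 = -1.67.
Upper fence = Q3 + 3·IQR = 8.13 + 7.35 = 15.48.

15.48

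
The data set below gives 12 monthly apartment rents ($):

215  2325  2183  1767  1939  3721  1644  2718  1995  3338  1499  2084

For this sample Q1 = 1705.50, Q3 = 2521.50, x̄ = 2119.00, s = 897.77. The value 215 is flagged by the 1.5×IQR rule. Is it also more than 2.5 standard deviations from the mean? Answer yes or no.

z = (215 − 2119.00) / 897.77 = -2.12.
|z| = 2.12 ≤ 2.5.

no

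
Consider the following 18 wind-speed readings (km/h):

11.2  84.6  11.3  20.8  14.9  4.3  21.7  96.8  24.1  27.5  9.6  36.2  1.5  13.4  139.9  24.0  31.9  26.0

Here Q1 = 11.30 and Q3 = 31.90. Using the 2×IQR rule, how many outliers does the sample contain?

IQR = 20.60; fences at 11.30 − 41.20 = -29.90 and 31.90 + 41.20 = 73.10.
Outside the cutoffs: 84.6, 96.8, 139.9.

3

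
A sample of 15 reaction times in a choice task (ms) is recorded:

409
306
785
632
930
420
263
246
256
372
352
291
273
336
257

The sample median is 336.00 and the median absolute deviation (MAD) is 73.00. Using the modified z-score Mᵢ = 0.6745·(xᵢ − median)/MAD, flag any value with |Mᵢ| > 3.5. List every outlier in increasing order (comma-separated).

|Mᵢ| > 3.5 ⇔ |xᵢ − 336.00| > 3.5·73.00/0.6745 = 378.80.
So outliers lie outside [-42.80, 714.80].
785: M = 4.15 → outlier.
930: M = 5.49 → outlier.

785, 930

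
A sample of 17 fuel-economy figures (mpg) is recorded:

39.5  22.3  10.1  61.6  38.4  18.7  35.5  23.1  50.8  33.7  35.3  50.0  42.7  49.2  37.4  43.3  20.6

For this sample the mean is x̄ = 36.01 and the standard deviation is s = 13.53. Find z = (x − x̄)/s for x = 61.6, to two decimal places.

z = (61.6 − 36.01) / 13.53 = 1.89.

1.89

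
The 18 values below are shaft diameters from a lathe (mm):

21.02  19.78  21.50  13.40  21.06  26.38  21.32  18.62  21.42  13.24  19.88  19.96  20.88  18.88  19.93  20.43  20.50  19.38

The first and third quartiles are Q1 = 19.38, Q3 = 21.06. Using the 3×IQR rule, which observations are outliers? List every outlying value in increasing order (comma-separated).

13.24, 13.40, 26.38

IQR = Q3 − Q1 = 21.06 − 19.38 = 1.68.
Lower fence = Q1 − 3·IQR = 19.38 − 5.04 = 14.34.
Upper fence = Q3 + 3·IQR = 21.06 + 5.04 = 26.10.
13.24 < 14.34 → outlier.
13.40 < 14.34 → outlier.
26.38 > 26.10 → outlier.
All remaining values lie within [14.34, 26.10].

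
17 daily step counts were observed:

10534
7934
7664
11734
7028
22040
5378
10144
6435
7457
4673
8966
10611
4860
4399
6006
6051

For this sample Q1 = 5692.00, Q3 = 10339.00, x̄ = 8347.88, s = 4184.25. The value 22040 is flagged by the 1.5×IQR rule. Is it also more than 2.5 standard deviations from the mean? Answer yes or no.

z = (22040 − 8347.88) / 4184.25 = 3.27.
|z| = 3.27 > 2.5.

yes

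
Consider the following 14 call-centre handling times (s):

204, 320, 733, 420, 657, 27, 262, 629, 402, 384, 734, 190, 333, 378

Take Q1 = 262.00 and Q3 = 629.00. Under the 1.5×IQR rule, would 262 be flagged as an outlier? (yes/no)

no

IQR = Q3 − Q1 = 629.00 − 262.00 = 367.00.
Lower fence = Q1 − 1.5·IQR = 262.00 − 550.50 = -288.50.
Upper fence = Q3 + 1.5·IQR = 629.00 + 550.50 = 1179.50.
262 lies within [-288.50, 1179.50].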